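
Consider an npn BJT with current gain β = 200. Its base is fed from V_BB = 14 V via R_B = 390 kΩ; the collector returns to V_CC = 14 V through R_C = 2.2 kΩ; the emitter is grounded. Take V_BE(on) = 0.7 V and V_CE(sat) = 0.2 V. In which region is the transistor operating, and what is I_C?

saturation; I_C ≈ 6.3 mA

Assume active: I_B = (14 − 0.7)/390 = 0.0341 mA, giving I_C = β·I_B = 6.82 mA.
But then V_CE = 14 − 6.82×2.2 = -1.01 V < V_CE(sat) = 0.2 V — impossible in the active region.
So the transistor is saturated. With V_CE = 0.2 V, I_C = (V_CC − 0.2)/R_C = 13.8/2.2 = 6.27 mA.
Check: β·I_B = 6.82 mA > I_C = 6.27 mA, confirming saturation.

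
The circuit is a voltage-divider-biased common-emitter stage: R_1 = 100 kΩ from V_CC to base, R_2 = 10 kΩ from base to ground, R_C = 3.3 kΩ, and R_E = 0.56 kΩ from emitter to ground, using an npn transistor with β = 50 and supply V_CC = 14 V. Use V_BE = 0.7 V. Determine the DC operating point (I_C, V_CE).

Thevenize the base divider: V_Th = V_CC·R_2/(R_1+R_2) = 14×10/110 = 1.27 V, R_Th = R_1‖R_2 = 9.09 kΩ.
Base-emitter loop: V_Th = I_B·R_Th + V_BE + (β+1)I_B·R_E, so I_B = (1.27 − 0.7) / (9.09 + 51×0.56) = 0.0152 mA.
I_C = β·I_B = 50×0.0152 = 0.761 mA, and I_E = (β+1)I_B = 0.776 mA.
V_CE = V_CC − I_C·R_C − I_E·R_E = 14 − 0.761×3.3 − 0.776×0.56 = 11.1 V.
V_CE = 11.1 V > 0.2 V confirms active-region operation.

I_C ≈ 0.76 mA, V_CE ≈ 11 V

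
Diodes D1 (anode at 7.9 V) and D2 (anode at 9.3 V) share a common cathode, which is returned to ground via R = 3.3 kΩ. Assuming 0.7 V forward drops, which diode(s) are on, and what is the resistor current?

Assume both conduct. Then node N would need to be at both 7.9−0.7 = 7.2 V and 9.3−0.7 = 8.6 V, which is impossible.
Assume only D2 conducts: V_N = 9.3 − 0.7 = 8.6 V, so I_R = 8.6/3.3 = 2.61 mA.
Check D1: its anode-to-cathode voltage is 7.9 − 8.6 = -0.7 V < 0.7 V, so it is off. The assumption is consistent.

Only D2 conducts; I_R ≈ 2.6 mA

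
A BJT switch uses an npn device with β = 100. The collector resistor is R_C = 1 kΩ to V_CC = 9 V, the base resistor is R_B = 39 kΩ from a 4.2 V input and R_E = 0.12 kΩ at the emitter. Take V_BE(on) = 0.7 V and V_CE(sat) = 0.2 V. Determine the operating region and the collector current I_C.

Assume active. Base-emitter loop: I_B = (V_BB − V_BE)/(R_B + (β+1)R_E) = (4.2 − 0.7)/(39 + 101×0.12) = 0.0685 mA.
I_C = β·I_B = 100×0.0685 = 6.85 mA.
V_CE = V_CC − I_C·R_C − I_E·R_E = 9 − 6.85×1 − 6.92×0.12 = 1.32 V > V_CE(sat), so the active-region assumption holds.

active; I_C ≈ 6.8 mA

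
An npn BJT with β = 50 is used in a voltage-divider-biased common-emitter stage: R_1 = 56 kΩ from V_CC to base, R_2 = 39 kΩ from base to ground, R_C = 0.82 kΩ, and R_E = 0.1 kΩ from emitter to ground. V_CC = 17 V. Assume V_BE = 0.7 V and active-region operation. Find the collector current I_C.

I_C ≈ 11 mA

Thevenize the base divider: V_Th = V_CC·R_2/(R_1+R_2) = 17×39/95 = 6.98 V, R_Th = R_1‖R_2 = 23 kΩ.
Base-emitter loop: V_Th = I_B·R_Th + V_BE + (β+1)I_B·R_E, so I_B = (6.98 − 0.7) / (23 + 51×0.1) = 0.224 mA.
I_C = β·I_B = 50×0.224 = 11.2 mA, and I_E = (β+1)I_B = 11.4 mA.
V_CE = V_CC − I_C·R_C − I_E·R_E = 17 − 11.2×0.82 − 11.4×0.1 = 6.7 V.
V_CE = 6.7 V > 0.2 V confirms active-region operation.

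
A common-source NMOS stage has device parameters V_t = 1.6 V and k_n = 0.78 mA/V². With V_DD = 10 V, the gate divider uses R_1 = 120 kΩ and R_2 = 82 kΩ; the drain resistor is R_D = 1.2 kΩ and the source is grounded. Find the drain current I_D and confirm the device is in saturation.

I_D ≈ 2.4 mA

V_G = V_DD·R_2/(R_1+R_2) = 10×82/202 = 4.06 V. With the source grounded, V_GS = V_G = 4.06 V.
Assume saturation: I_D = (k_n/2)(V_GS − V_t)² = (0.78/2)×(4.06 − 1.6)² = 0.39×2.46² = 2.36 mA.
V_DS = V_DD − I_D·R_D = 10 − 2.36×1.2 = 7.17 V.
Saturation requires V_DS ≥ V_GS − V_t = 2.46 V; 7.17 ≥ 2.46 ✓.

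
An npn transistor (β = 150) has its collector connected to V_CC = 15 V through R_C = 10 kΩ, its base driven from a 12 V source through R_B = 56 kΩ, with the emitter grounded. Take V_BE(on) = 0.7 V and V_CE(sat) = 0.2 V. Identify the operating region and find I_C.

saturation; I_C ≈ 1.5 mA

Assume active: I_B = (12 − 0.7)/56 = 0.202 mA, giving I_C = β·I_B = 30.3 mA.
But then V_CE = 15 − 30.3×10 = -288 V < V_CE(sat) = 0.2 V — impossible in the active region.
So the transistor is saturated. With V_CE = 0.2 V, I_C = (V_CC − 0.2)/R_C = 14.8/10 = 1.48 mA.
Check: β·I_B = 30.3 mA > I_C = 1.48 mA, confirming saturation.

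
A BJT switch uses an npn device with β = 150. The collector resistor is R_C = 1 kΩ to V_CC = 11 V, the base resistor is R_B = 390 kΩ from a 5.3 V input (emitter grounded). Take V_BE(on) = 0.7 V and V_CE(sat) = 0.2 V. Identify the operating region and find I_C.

active; I_C ≈ 1.8 mA

Assume active. Base-emitter loop: I_B = (V_BB − V_BE)/R_B = (5.3 − 0.7)/390 = 0.0118 mA.
I_C = β·I_B = 150×0.0118 = 1.77 mA.
V_CE = V_CC − I_C·R_C = 11 − 1.77×1 = 9.23 V > V_CE(sat), so the active-region assumption holds.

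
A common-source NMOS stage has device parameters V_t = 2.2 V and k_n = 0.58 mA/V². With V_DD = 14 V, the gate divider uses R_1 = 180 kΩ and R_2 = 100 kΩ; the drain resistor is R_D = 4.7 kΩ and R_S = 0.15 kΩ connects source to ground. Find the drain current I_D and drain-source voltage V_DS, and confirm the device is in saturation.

I_D ≈ 1.8 mA, V_DS ≈ 5 V

V_G = V_DD·R_2/(R_1+R_2) = 14×100/280 = 5 V.
Assume saturation: I_D = (k_n/2)(V_GS − V_t)² with V_GS = V_G − I_D·R_S = 5 − 0.15·I_D.
Substituting gives 0.00652·I_D² − 1.24·I_D + 2.27 = 0, with roots I_D = 1.85 or 189 mA.
The root I_D = 189 mA gives V_GS = -23.3 V ≤ V_t, so take I_D = 1.85 mA.
Then V_GS = 4.72 V and V_DS = V_DD − I_D(R_D+R_S) = 14 − 1.85×4.85 = 5.05 V.
Saturation requires V_DS ≥ V_GS − V_t = 2.52 V; 5.05 ≥ 2.52 ✓.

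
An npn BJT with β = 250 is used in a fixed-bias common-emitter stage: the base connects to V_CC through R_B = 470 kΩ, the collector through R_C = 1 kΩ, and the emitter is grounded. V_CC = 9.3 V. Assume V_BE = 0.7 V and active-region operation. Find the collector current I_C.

Base loop: V_CC = I_B·R_B + V_BE, so I_B = (9.3 − 0.7)/470 kΩ = 0.0183 mA.
In the active region I_C = β·I_B = 250 × 0.0183 = 4.57 mA.
Collector loop: V_CE = V_CC − I_C·R_C = 9.3 − 4.57×1 = 4.73 V.
Since V_CE = 4.73 V > V_CE(sat) ≈ 0.2 V, the transistor is in the active region as assumed.

I_C ≈ 4.6 mA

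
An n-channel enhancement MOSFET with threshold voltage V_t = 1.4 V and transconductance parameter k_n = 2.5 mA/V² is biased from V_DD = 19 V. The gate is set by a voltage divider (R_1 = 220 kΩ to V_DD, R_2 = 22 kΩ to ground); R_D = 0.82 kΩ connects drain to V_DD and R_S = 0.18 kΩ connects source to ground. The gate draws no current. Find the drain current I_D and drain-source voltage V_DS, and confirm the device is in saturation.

V_G = V_DD·R_2/(R_1+R_2) = 19×22/242 = 1.73 V.
Assume saturation: I_D = (k_n/2)(V_GS − V_t)² with V_GS = V_G − I_D·R_S = 1.73 − 0.18·I_D.
Substituting gives 0.0405·I_D² − 1.15·I_D + 0.134 = 0, with roots I_D = 0.117 or 28.2 mA.
The root I_D = 28.2 mA gives V_GS = -3.35 V ≤ V_t, so take I_D = 0.117 mA.
Then V_GS = 1.71 V and V_DS = V_DD − I_D(R_D+R_S) = 19 − 0.117×1 = 18.9 V.
Saturation requires V_DS ≥ V_GS − V_t = 0.306 V; 18.9 ≥ 0.306 ✓.

I_D ≈ 0.12 mA, V_DS ≈ 19 V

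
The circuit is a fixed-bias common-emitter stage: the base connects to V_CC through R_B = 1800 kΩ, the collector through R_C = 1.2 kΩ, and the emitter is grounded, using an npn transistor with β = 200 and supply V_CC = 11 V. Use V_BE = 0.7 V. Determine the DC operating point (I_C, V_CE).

Base loop: V_CC = I_B·R_B + V_BE, so I_B = (11 − 0.7)/1800 kΩ = 0.00572 mA.
In the active region I_C = β·I_B = 200 × 0.00572 = 1.14 mA.
Collector loop: V_CE = V_CC − I_C·R_C = 11 − 1.14×1.2 = 9.63 V.
Since V_CE = 9.63 V > V_CE(sat) ≈ 0.2 V, the transistor is in the active region as assumed.

I_C ≈ 1.1 mA, V_CE ≈ 9.6 V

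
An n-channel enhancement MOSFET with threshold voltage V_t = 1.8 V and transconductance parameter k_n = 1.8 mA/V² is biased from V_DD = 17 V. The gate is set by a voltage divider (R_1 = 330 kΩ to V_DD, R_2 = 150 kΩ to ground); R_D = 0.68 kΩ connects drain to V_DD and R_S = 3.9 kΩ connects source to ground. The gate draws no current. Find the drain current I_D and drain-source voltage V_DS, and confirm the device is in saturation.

V_G = V_DD·R_2/(R_1+R_2) = 17×150/480 = 5.31 V.
Assume saturation: I_D = (k_n/2)(V_GS − V_t)² with V_GS = V_G − I_D·R_S = 5.31 − 3.9·I_D.
Substituting gives 13.7·I_D² − 25.7·I_D + 11.1 = 0, with roots I_D = 0.678 or 1.2 mA.
The root I_D = 1.2 mA gives V_GS = 0.647 V ≤ V_t, so take I_D = 0.678 mA.
Then V_GS = 2.67 V and V_DS = V_DD − I_D(R_D+R_S) = 17 − 0.678×4.58 = 13.9 V.
Saturation requires V_DS ≥ V_GS − V_t = 0.868 V; 13.9 ≥ 0.868 ✓.

I_D ≈ 0.68 mA, V_DS ≈ 14 V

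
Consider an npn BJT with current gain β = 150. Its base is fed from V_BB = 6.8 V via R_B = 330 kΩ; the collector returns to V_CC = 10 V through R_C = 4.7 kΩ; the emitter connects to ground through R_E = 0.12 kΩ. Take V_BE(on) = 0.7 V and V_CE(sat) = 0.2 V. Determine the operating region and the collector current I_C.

Assume active: I_B = (6.8 − 0.7)/(330 + 151×0.12) = 0.0175 mA, I_C = β·I_B = 2.63 mA.
Then V_CE = 10 − 2.63×4.7 − 2.65×0.12 = -2.67 V < 0.2 V — the active assumption fails.
Re-solve with V_CE = 0.2 V. KCL at the emitter: V_E/R_E = (V_BB−0.7−V_E)/R_B + (V_CC−0.2−V_E)/R_C, giving V_E = 0.246 V.
I_C = (V_CC − 0.2 − V_E)/R_C = (9.8 − 0.246)/4.7 = 2.03 mA.
Check: I_B = (6.1 − 0.246)/330 = 0.0177 mA, and β·I_B = 2.66 mA > I_C, confirming saturation.

saturation; I_C ≈ 2 mA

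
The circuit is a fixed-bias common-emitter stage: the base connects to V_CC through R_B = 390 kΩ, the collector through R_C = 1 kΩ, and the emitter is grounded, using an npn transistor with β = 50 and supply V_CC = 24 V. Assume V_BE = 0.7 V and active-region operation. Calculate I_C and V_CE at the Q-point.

Base loop: V_CC = I_B·R_B + V_BE, so I_B = (24 − 0.7)/390 kΩ = 0.0597 mA.
In the active region I_C = β·I_B = 50 × 0.0597 = 2.99 mA.
Collector loop: V_CE = V_CC − I_C·R_C = 24 − 2.99×1 = 21 V.
Since V_CE = 21 V > V_CE(sat) ≈ 0.2 V, the transistor is in the active region as assumed.

I_C ≈ 3 mA, V_CE ≈ 21 V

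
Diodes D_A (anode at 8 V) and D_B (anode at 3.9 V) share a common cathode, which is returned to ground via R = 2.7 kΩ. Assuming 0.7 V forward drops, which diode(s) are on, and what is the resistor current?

Assume both conduct. Then node N would need to be at both 8−0.7 = 7.3 V and 3.9−0.7 = 3.2 V, which is impossible.
Assume only D_A conducts: V_N = 8 − 0.7 = 7.3 V, so I_R = 7.3/2.7 = 2.7 mA.
Check D_B: its anode-to-cathode voltage is 3.9 − 7.3 = -3.4 V < 0.7 V, so it is off. The assumption is consistent.

Only D_A conducts; I_R ≈ 2.7 mA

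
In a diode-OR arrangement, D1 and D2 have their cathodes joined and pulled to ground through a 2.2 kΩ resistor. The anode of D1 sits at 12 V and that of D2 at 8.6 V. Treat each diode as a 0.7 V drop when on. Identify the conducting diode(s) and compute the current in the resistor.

Only D1 conducts; I_R ≈ 5.1 mA

Assume both conduct. Then node N would need to be at both 12−0.7 = 11.3 V and 8.6−0.7 = 7.9 V, which is impossible.
Assume only D1 conducts: V_N = 12 − 0.7 = 11.3 V, so I_R = 11.3/2.2 = 5.14 mA.
Check D2: its anode-to-cathode voltage is 8.6 − 11.3 = -2.7 V < 0.7 V, so it is off. The assumption is consistent.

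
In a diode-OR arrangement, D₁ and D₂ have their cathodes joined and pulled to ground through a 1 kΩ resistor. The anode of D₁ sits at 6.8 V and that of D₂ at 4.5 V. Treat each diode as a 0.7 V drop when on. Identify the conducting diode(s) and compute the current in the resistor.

Assume both conduct. Then node N would need to be at both 6.8−0.7 = 6.1 V and 4.5−0.7 = 3.8 V, which is impossible.
Assume only D₁ conducts: V_N = 6.8 − 0.7 = 6.1 V, so I_R = 6.1/1 = 6.1 mA.
Check D₂: its anode-to-cathode voltage is 4.5 − 6.1 = -1.6 V < 0.7 V, so it is off. The assumption is consistent.

Only D₁ conducts; I_R ≈ 6.1 mA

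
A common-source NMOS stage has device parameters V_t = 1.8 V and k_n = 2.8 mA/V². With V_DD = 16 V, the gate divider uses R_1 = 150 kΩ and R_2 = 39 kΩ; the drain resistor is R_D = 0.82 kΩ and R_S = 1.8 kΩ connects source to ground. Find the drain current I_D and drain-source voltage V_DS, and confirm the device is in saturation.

V_G = V_DD·R_2/(R_1+R_2) = 16×39/189 = 3.3 V.
Assume saturation: I_D = (k_n/2)(V_GS − V_t)² with V_GS = V_G − I_D·R_S = 3.3 − 1.8·I_D.
Substituting gives 4.54·I_D² − 8.57·I_D + 3.16 = 0, with roots I_D = 0.502 or 1.39 mA.
The root I_D = 1.39 mA gives V_GS = 0.805 V ≤ V_t, so take I_D = 0.502 mA.
Then V_GS = 2.4 V and V_DS = V_DD − I_D(R_D+R_S) = 16 − 0.502×2.62 = 14.7 V.
Saturation requires V_DS ≥ V_GS − V_t = 0.599 V; 14.7 ≥ 0.599 ✓.

I_D ≈ 0.5 mA, V_DS ≈ 15 V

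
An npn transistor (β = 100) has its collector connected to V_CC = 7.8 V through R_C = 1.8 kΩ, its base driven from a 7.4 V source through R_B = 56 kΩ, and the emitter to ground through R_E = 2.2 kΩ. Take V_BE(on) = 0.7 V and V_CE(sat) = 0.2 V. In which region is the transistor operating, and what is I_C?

Assume active: I_B = (7.4 − 0.7)/(56 + 101×2.2) = 0.0241 mA, I_C = β·I_B = 2.41 mA.
Then V_CE = 7.8 − 2.41×1.8 − 2.43×2.2 = -1.89 V < 0.2 V — the active assumption fails.
Re-solve with V_CE = 0.2 V. KCL at the emitter: V_E/R_E = (V_BB−0.7−V_E)/R_B + (V_CC−0.2−V_E)/R_C, giving V_E = 4.22 V.
I_C = (V_CC − 0.2 − V_E)/R_C = (7.6 − 4.22)/1.8 = 1.88 mA.
Check: I_B = (6.7 − 4.22)/56 = 0.0442 mA, and β·I_B = 4.42 mA > I_C, confirming saturation.

saturation; I_C ≈ 1.9 mA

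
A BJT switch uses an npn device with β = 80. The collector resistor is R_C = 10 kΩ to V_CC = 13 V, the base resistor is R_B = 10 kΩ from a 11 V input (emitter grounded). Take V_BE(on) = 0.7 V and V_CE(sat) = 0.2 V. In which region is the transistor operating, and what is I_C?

saturation; I_C ≈ 1.3 mA

Assume active: I_B = (11 − 0.7)/10 = 1.03 mA, giving I_C = β·I_B = 82.4 mA.
But then V_CE = 13 − 82.4×10 = -811 V < V_CE(sat) = 0.2 V — impossible in the active region.
So the transistor is saturated. With V_CE = 0.2 V, I_C = (V_CC − 0.2)/R_C = 12.8/10 = 1.28 mA.
Check: β·I_B = 82.4 mA > I_C = 1.28 mA, confirming saturation.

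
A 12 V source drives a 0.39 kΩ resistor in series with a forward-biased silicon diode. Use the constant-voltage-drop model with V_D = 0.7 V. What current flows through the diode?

KVL around the loop: 12 = V_D + I·R = 0.7 + I × 0.39 kΩ.
So I = (12 − 0.7) / 0.39 kΩ = 11.3 / 0.39 = 29 mA.

I ≈ 29 mA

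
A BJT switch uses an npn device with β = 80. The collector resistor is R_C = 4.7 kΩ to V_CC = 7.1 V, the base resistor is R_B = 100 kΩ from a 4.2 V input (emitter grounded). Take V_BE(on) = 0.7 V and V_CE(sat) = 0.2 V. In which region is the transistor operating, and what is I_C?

Assume active: I_B = (4.2 − 0.7)/100 = 0.035 mA, giving I_C = β·I_B = 2.8 mA.
But then V_CE = 7.1 − 2.8×4.7 = -6.06 V < V_CE(sat) = 0.2 V — impossible in the active region.
So the transistor is saturated. With V_CE = 0.2 V, I_C = (V_CC − 0.2)/R_C = 6.9/4.7 = 1.47 mA.
Check: β·I_B = 2.8 mA > I_C = 1.47 mA, confirming saturation.

saturation; I_C ≈ 1.5 mA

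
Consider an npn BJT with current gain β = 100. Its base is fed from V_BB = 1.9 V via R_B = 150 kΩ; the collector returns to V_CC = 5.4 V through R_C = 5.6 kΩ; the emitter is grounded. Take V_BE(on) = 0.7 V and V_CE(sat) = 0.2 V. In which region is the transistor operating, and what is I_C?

Assume active. Base-emitter loop: I_B = (V_BB − V_BE)/R_B = (1.9 − 0.7)/150 = 0.008 mA.
I_C = β·I_B = 100×0.008 = 0.8 mA.
V_CE = V_CC − I_C·R_C = 5.4 − 0.8×5.6 = 0.92 V > V_CE(sat), so the active-region assumption holds.

active; I_C ≈ 0.8 mA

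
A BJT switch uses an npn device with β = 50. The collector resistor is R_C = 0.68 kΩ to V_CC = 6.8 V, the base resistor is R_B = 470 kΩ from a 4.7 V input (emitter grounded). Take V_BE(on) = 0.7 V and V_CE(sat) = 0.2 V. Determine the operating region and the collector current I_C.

active; I_C ≈ 0.43 mA

Assume active. Base-emitter loop: I_B = (V_BB − V_BE)/R_B = (4.7 − 0.7)/470 = 0.00851 mA.
I_C = β·I_B = 50×0.00851 = 0.426 mA.
V_CE = V_CC − I_C·R_C = 6.8 − 0.426×0.68 = 6.51 V > V_CE(sat), so the active-region assumption holds.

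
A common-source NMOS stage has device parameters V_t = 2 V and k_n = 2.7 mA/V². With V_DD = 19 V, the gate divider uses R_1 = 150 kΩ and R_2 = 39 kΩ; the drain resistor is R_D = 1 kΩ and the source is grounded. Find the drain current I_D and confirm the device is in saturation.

V_G = V_DD·R_2/(R_1+R_2) = 19×39/189 = 3.92 V. With the source grounded, V_GS = V_G = 3.92 V.
Assume saturation: I_D = (k_n/2)(V_GS − V_t)² = (2.7/2)×(3.92 − 2)² = 1.35×1.92² = 4.98 mA.
V_DS = V_DD − I_D·R_D = 19 − 4.98×1 = 14 V.
Saturation requires V_DS ≥ V_GS − V_t = 1.92 V; 14 ≥ 1.92 ✓.

I_D ≈ 5 mA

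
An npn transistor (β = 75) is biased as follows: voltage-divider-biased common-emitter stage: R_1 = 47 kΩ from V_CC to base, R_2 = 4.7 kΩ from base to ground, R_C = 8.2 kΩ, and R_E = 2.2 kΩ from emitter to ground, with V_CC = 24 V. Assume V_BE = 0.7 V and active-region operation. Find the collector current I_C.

Thevenize the base divider: V_Th = V_CC·R_2/(R_1+R_2) = 24×4.7/51.7 = 2.18 V, R_Th = R_1‖R_2 = 4.27 kΩ.
Base-emitter loop: V_Th = I_B·R_Th + V_BE + (β+1)I_B·R_E, so I_B = (2.18 − 0.7) / (4.27 + 76×2.2) = 0.00864 mA.
I_C = β·I_B = 75×0.00864 = 0.648 mA, and I_E = (β+1)I_B = 0.657 mA.
V_CE = V_CC − I_C·R_C − I_E·R_E = 24 − 0.648×8.2 − 0.657×2.2 = 17.2 V.
V_CE = 17.2 V > 0.2 V confirms active-region operation.

I_C ≈ 0.65 mA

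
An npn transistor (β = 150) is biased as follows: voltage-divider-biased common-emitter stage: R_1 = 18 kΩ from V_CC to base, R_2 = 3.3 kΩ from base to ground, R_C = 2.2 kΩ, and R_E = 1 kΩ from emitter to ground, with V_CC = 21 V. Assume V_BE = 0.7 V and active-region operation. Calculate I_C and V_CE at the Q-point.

I_C ≈ 2.5 mA, V_CE ≈ 13 V

Thevenize the base divider: V_Th = V_CC·R_2/(R_1+R_2) = 21×3.3/21.3 = 3.25 V, R_Th = R_1‖R_2 = 2.79 kΩ.
Base-emitter loop: V_Th = I_B·R_Th + V_BE + (β+1)I_B·R_E, so I_B = (3.25 − 0.7) / (2.79 + 151×1) = 0.0166 mA.
I_C = β·I_B = 150×0.0166 = 2.49 mA, and I_E = (β+1)I_B = 2.51 mA.
V_CE = V_CC − I_C·R_C − I_E·R_E = 21 − 2.49×2.2 − 2.51×1 = 13 V.
V_CE = 13 V > 0.2 V confirms active-region operation.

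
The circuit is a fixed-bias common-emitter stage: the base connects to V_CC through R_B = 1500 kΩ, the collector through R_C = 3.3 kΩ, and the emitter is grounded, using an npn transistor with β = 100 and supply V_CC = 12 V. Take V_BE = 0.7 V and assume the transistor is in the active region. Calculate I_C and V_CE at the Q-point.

Base loop: V_CC = I_B·R_B + V_BE, so I_B = (12 − 0.7)/1500 kΩ = 0.00753 mA.
In the active region I_C = β·I_B = 100 × 0.00753 = 0.753 mA.
Collector loop: V_CE = V_CC − I_C·R_C = 12 − 0.753×3.3 = 9.51 V.
Since V_CE = 9.51 V > V_CE(sat) ≈ 0.2 V, the transistor is in the active region as assumed.

I_C ≈ 0.75 mA, V_CE ≈ 9.5 V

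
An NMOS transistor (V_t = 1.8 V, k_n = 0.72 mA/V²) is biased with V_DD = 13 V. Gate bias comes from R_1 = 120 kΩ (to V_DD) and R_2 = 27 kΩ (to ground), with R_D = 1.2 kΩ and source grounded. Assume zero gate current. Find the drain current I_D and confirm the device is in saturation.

V_G = V_DD·R_2/(R_1+R_2) = 13×27/147 = 2.39 V. With the source grounded, V_GS = V_G = 2.39 V.
Assume saturation: I_D = (k_n/2)(V_GS − V_t)² = (0.72/2)×(2.39 − 1.8)² = 0.36×0.588² = 0.124 mA.
V_DS = V_DD − I_D·R_D = 13 − 0.124×1.2 = 12.9 V.
Saturation requires V_DS ≥ V_GS − V_t = 0.588 V; 12.9 ≥ 0.588 ✓.

I_D ≈ 0.12 mA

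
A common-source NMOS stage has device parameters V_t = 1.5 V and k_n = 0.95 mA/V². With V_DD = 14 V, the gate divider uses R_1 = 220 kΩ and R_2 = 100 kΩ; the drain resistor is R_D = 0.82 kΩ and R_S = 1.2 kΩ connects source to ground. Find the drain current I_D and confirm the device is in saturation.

I_D ≈ 1.1 mA

V_G = V_DD·R_2/(R_1+R_2) = 14×100/320 = 4.38 V.
Assume saturation: I_D = (k_n/2)(V_GS − V_t)² with V_GS = V_G − I_D·R_S = 4.38 − 1.2·I_D.
Substituting gives 0.684·I_D² − 4.28·I_D + 3.93 = 0, with roots I_D = 1.12 or 5.14 mA.
The root I_D = 5.14 mA gives V_GS = -1.79 V ≤ V_t, so take I_D = 1.12 mA.
Then V_GS = 3.03 V and V_DS = V_DD − I_D(R_D+R_S) = 14 − 1.12×2.02 = 11.7 V.
Saturation requires V_DS ≥ V_GS − V_t = 1.53 V; 11.7 ≥ 1.53 ✓.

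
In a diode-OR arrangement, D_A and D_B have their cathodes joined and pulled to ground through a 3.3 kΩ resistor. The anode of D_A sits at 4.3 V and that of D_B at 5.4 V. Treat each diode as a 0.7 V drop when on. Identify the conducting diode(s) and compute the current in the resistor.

Assume both conduct. Then node N would need to be at both 4.3−0.7 = 3.6 V and 5.4−0.7 = 4.7 V, which is impossible.
Assume only D_B conducts: V_N = 5.4 − 0.7 = 4.7 V, so I_R = 4.7/3.3 = 1.42 mA.
Check D_A: its anode-to-cathode voltage is 4.3 − 4.7 = -0.4 V < 0.7 V, so it is off. The assumption is consistent.

Only D_B conducts; I_R ≈ 1.4 mA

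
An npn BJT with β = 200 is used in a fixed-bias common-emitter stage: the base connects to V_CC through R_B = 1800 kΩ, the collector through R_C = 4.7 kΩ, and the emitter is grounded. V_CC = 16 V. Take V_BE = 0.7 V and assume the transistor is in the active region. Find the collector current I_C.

Base loop: V_CC = I_B·R_B + V_BE, so I_B = (16 − 0.7)/1800 kΩ = 0.0085 mA.
In the active region I_C = β·I_B = 200 × 0.0085 = 1.7 mA.
Collector loop: V_CE = V_CC − I_C·R_C = 16 − 1.7×4.7 = 8.01 V.
Since V_CE = 8.01 V > V_CE(sat) ≈ 0.2 V, the transistor is in the active region as assumed.

I_C ≈ 1.7 mA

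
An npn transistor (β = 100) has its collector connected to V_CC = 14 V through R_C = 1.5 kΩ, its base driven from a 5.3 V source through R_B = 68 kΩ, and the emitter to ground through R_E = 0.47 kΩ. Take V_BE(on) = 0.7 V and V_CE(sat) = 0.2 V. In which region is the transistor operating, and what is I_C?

Assume active. Base-emitter loop: I_B = (V_BB − V_BE)/(R_B + (β+1)R_E) = (5.3 − 0.7)/(68 + 101×0.47) = 0.0398 mA.
I_C = β·I_B = 100×0.0398 = 3.98 mA.
V_CE = V_CC − I_C·R_C − I_E·R_E = 14 − 3.98×1.5 − 4.02×0.47 = 6.13 V > V_CE(sat), so the active-region assumption holds.

active; I_C ≈ 4 mA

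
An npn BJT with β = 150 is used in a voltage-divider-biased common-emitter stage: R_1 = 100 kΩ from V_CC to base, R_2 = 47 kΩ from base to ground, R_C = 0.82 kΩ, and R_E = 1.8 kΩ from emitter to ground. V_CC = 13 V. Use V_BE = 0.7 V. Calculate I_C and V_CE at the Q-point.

I_C ≈ 1.7 mA, V_CE ≈ 8.5 V

Thevenize the base divider: V_Th = V_CC·R_2/(R_1+R_2) = 13×47/147 = 4.16 V, R_Th = R_1‖R_2 = 32 kΩ.
Base-emitter loop: V_Th = I_B·R_Th + V_BE + (β+1)I_B·R_E, so I_B = (4.16 − 0.7) / (32 + 151×1.8) = 0.0114 mA.
I_C = β·I_B = 150×0.0114 = 1.71 mA, and I_E = (β+1)I_B = 1.72 mA.
V_CE = V_CC − I_C·R_C − I_E·R_E = 13 − 1.71×0.82 − 1.72×1.8 = 8.51 V.
V_CE = 8.51 V > 0.2 V confirms active-region operation.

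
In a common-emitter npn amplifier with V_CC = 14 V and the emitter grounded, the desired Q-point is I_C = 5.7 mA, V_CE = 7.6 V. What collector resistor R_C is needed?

R_C ≈ 1.1 kΩ

Collector loop: V_CC = I_C·R_C + V_CE.
R_C = (V_CC − V_CE)/I_C = (14 − 7.6)/5.7 = 1.12 kΩ.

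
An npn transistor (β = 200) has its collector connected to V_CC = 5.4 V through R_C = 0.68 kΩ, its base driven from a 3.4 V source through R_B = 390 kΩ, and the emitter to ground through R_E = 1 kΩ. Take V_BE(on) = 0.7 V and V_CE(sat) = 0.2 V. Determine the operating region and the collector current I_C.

active; I_C ≈ 0.91 mA

Assume active. Base-emitter loop: I_B = (V_BB − V_BE)/(R_B + (β+1)R_E) = (3.4 − 0.7)/(390 + 201×1) = 0.00457 mA.
I_C = β·I_B = 200×0.00457 = 0.914 mA.
V_CE = V_CC − I_C·R_C − I_E·R_E = 5.4 − 0.914×0.68 − 0.918×1 = 3.86 V > V_CE(sat), so the active-region assumption holds.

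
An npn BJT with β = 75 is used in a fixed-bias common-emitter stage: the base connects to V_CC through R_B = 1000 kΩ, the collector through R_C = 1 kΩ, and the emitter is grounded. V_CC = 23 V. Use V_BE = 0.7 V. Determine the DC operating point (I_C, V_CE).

I_C ≈ 1.7 mA, V_CE ≈ 21 V

Base loop: V_CC = I_B·R_B + V_BE, so I_B = (23 − 0.7)/1000 kΩ = 0.0223 mA.
In the active region I_C = β·I_B = 75 × 0.0223 = 1.67 mA.
Collector loop: V_CE = V_CC − I_C·R_C = 23 − 1.67×1 = 21.3 V.
Since V_CE = 21.3 V > V_CE(sat) ≈ 0.2 V, the transistor is in the active region as assumed.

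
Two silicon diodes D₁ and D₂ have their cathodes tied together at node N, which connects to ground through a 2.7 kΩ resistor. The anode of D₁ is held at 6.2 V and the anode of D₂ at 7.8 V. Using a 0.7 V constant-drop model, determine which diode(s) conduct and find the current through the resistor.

Only D₂ conducts; I_R ≈ 2.6 mA

Assume both conduct. Then node N would need to be at both 6.2−0.7 = 5.5 V and 7.8−0.7 = 7.1 V, which is impossible.
Assume only D₂ conducts: V_N = 7.8 − 0.7 = 7.1 V, so I_R = 7.1/2.7 = 2.63 mA.
Check D₁: its anode-to-cathode voltage is 6.2 − 7.1 = -0.9 V < 0.7 V, so it is off. The assumption is consistent.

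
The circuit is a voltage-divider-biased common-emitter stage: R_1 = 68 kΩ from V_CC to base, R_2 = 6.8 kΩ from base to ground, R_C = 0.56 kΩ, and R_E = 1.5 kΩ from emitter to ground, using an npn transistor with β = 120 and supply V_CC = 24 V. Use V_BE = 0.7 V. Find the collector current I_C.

I_C ≈ 0.95 mA

Thevenize the base divider: V_Th = V_CC·R_2/(R_1+R_2) = 24×6.8/74.8 = 2.18 V, R_Th = R_1‖R_2 = 6.18 kΩ.
Base-emitter loop: V_Th = I_B·R_Th + V_BE + (β+1)I_B·R_E, so I_B = (2.18 − 0.7) / (6.18 + 121×1.5) = 0.0079 mA.
I_C = β·I_B = 120×0.0079 = 0.947 mA, and I_E = (β+1)I_B = 0.955 mA.
V_CE = V_CC − I_C·R_C − I_E·R_E = 24 − 0.947×0.56 − 0.955×1.5 = 22 V.
V_CE = 22 V > 0.2 V confirms active-region operation.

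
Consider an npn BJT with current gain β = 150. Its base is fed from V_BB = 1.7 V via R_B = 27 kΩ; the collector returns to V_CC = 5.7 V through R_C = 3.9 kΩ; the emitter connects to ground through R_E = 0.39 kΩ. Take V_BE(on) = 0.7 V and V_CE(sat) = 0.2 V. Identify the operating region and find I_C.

Assume active: I_B = (1.7 − 0.7)/(27 + 151×0.39) = 0.0116 mA, I_C = β·I_B = 1.75 mA.
Then V_CE = 5.7 − 1.75×3.9 − 1.76×0.39 = -1.8 V < 0.2 V — the active assumption fails.
Re-solve with V_CE = 0.2 V. KCL at the emitter: V_E/R_E = (V_BB−0.7−V_E)/R_B + (V_CC−0.2−V_E)/R_C, giving V_E = 0.506 V.
I_C = (V_CC − 0.2 − V_E)/R_C = (5.5 − 0.506)/3.9 = 1.28 mA.
Check: I_B = (1 − 0.506)/27 = 0.0183 mA, and β·I_B = 2.74 mA > I_C, confirming saturation.

saturation; I_C ≈ 1.3 mA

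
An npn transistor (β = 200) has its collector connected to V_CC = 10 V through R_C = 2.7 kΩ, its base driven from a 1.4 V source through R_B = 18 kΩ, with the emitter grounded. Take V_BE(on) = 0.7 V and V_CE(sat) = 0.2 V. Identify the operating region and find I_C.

saturation; I_C ≈ 3.6 mA

Assume active: I_B = (1.4 − 0.7)/18 = 0.0389 mA, giving I_C = β·I_B = 7.78 mA.
But then V_CE = 10 − 7.78×2.7 = -11 V < V_CE(sat) = 0.2 V — impossible in the active region.
So the transistor is saturated. With V_CE = 0.2 V, I_C = (V_CC − 0.2)/R_C = 9.8/2.7 = 3.63 mA.
Check: β·I_B = 7.78 mA > I_C = 3.63 mA, confirming saturation.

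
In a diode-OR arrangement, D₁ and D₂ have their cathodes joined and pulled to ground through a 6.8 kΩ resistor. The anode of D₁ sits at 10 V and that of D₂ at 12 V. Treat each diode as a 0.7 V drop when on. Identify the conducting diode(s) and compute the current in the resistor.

Only D₂ conducts; I_R ≈ 1.7 mA

Assume both conduct. Then node N would need to be at both 10−0.7 = 9.3 V and 12−0.7 = 11.3 V, which is impossible.
Assume only D₂ conducts: V_N = 12 − 0.7 = 11.3 V, so I_R = 11.3/6.8 = 1.66 mA.
Check D₁: its anode-to-cathode voltage is 10 − 11.3 = -1.3 V < 0.7 V, so it is off. The assumption is consistent.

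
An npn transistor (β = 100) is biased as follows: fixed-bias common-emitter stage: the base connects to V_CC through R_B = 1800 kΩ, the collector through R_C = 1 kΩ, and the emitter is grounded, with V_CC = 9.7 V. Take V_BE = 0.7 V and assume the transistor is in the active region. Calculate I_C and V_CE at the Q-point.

I_C ≈ 0.5 mA, V_CE ≈ 9.2 V

Base loop: V_CC = I_B·R_B + V_BE, so I_B = (9.7 − 0.7)/1800 kΩ = 0.005 mA.
In the active region I_C = β·I_B = 100 × 0.005 = 0.5 mA.
Collector loop: V_CE = V_CC − I_C·R_C = 9.7 − 0.5×1 = 9.2 V.
Since V_CE = 9.2 V > V_CE(sat) ≈ 0.2 V, the transistor is in the active region as assumed.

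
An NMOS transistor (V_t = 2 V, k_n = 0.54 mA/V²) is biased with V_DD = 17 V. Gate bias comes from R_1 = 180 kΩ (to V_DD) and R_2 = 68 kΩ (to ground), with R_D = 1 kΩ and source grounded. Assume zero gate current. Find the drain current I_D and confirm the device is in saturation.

V_G = V_DD·R_2/(R_1+R_2) = 17×68/248 = 4.66 V. With the source grounded, V_GS = V_G = 4.66 V.
Assume saturation: I_D = (k_n/2)(V_GS − V_t)² = (0.54/2)×(4.66 − 2)² = 0.27×2.66² = 1.91 mA.
V_DS = V_DD − I_D·R_D = 17 − 1.91×1 = 15.1 V.
Saturation requires V_DS ≥ V_GS − V_t = 2.66 V; 15.1 ≥ 2.66 ✓.

I_D ≈ 1.9 mA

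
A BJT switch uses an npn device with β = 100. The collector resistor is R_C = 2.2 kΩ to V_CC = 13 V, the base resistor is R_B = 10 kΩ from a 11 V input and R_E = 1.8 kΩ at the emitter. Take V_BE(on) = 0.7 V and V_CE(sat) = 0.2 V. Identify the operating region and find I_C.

Assume active: I_B = (11 − 0.7)/(10 + 101×1.8) = 0.0537 mA, I_C = β·I_B = 5.37 mA.
Then V_CE = 13 − 5.37×2.2 − 5.42×1.8 = -8.58 V < 0.2 V — the active assumption fails.
Re-solve with V_CE = 0.2 V. KCL at the emitter: V_E/R_E = (V_BB−0.7−V_E)/R_B + (V_CC−0.2−V_E)/R_C, giving V_E = 6.17 V.
I_C = (V_CC − 0.2 − V_E)/R_C = (12.8 − 6.17)/2.2 = 3.01 mA.
Check: I_B = (10.3 − 6.17)/10 = 0.413 mA, and β·I_B = 41.3 mA > I_C, confirming saturation.

saturation; I_C ≈ 3 mA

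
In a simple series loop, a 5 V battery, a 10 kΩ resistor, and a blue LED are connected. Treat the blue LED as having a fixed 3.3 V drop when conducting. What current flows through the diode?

I ≈ 0.17 mA

KVL around the loop: 5 = V_D + I·R = 3.3 + I × 10 kΩ.
So I = (5 − 3.3) / 10 kΩ = 1.7 / 10 = 0.17 mA.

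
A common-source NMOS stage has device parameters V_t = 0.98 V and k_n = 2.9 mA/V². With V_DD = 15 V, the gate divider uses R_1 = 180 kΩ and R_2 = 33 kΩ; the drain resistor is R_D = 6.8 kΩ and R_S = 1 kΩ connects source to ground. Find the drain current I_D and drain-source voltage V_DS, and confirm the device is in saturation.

V_G = V_DD·R_2/(R_1+R_2) = 15×33/213 = 2.32 V.
Assume saturation: I_D = (k_n/2)(V_GS − V_t)² with V_GS = V_G − I_D·R_S = 2.32 − 1·I_D.
Substituting gives 1.45·I_D² − 4.9·I_D + 2.62 = 0, with roots I_D = 0.666 or 2.71 mA.
The root I_D = 2.71 mA gives V_GS = -0.387 V ≤ V_t, so take I_D = 0.666 mA.
Then V_GS = 1.66 V and V_DS = V_DD − I_D(R_D+R_S) = 15 − 0.666×7.8 = 9.8 V.
Saturation requires V_DS ≥ V_GS − V_t = 0.678 V; 9.8 ≥ 0.678 ✓.

I_D ≈ 0.67 mA, V_DS ≈ 9.8 V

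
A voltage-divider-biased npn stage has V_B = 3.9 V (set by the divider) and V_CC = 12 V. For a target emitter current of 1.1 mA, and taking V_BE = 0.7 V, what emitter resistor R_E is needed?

V_E = V_B − V_BE = 3.9 − 0.7 = 3.2 V.
R_E = V_E / I_E = 3.2 / 1.1 = 2.91 kΩ.

R_E ≈ 2.9 kΩ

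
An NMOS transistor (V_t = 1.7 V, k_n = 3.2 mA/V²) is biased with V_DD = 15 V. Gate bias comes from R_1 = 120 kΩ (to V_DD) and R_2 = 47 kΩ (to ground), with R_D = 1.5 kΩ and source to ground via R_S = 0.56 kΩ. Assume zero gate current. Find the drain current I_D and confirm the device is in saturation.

V_G = V_DD·R_2/(R_1+R_2) = 15×47/167 = 4.22 V.
Assume saturation: I_D = (k_n/2)(V_GS − V_t)² with V_GS = V_G − I_D·R_S = 4.22 − 0.56·I_D.
Substituting gives 0.502·I_D² − 5.52·I_D + 10.2 = 0, with roots I_D = 2.34 or 8.66 mA.
The root I_D = 8.66 mA gives V_GS = -0.626 V ≤ V_t, so take I_D = 2.34 mA.
Then V_GS = 2.91 V and V_DS = V_DD − I_D(R_D+R_S) = 15 − 2.34×2.06 = 10.2 V.
Saturation requires V_DS ≥ V_GS − V_t = 1.21 V; 10.2 ≥ 1.21 ✓.

I_D ≈ 2.3 mA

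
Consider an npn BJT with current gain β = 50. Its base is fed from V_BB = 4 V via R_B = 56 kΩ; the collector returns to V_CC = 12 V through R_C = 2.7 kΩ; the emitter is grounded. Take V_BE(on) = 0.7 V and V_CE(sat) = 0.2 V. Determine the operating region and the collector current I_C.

Assume active. Base-emitter loop: I_B = (V_BB − V_BE)/R_B = (4 − 0.7)/56 = 0.0589 mA.
I_C = β·I_B = 50×0.0589 = 2.95 mA.
V_CE = V_CC − I_C·R_C = 12 − 2.95×2.7 = 4.04 V > V_CE(sat), so the active-region assumption holds.

active; I_C ≈ 2.9 mA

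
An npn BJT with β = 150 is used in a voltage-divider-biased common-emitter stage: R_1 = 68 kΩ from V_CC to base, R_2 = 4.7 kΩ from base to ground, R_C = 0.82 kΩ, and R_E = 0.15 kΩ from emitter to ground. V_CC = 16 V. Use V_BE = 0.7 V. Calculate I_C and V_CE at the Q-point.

Thevenize the base divider: V_Th = V_CC·R_2/(R_1+R_2) = 16×4.7/72.7 = 1.03 V, R_Th = R_1‖R_2 = 4.4 kΩ.
Base-emitter loop: V_Th = I_B·R_Th + V_BE + (β+1)I_B·R_E, so I_B = (1.03 − 0.7) / (4.4 + 151×0.15) = 0.0124 mA.
I_C = β·I_B = 150×0.0124 = 1.85 mA, and I_E = (β+1)I_B = 1.87 mA.
V_CE = V_CC − I_C·R_C − I_E·R_E = 16 − 1.85×0.82 − 1.87×0.15 = 14.2 V.
V_CE = 14.2 V > 0.2 V confirms active-region operation.

I_C ≈ 1.9 mA, V_CE ≈ 14 V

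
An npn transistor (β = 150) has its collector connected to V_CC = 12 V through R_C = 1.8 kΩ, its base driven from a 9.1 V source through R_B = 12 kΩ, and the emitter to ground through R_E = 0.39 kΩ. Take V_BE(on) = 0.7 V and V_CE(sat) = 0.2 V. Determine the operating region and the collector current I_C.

saturation; I_C ≈ 5.3 mA

Assume active: I_B = (9.1 − 0.7)/(12 + 151×0.39) = 0.118 mA, I_C = β·I_B = 17.8 mA.
Then V_CE = 12 − 17.8×1.8 − 17.9×0.39 = -27 V < 0.2 V — the active assumption fails.
Re-solve with V_CE = 0.2 V. KCL at the emitter: V_E/R_E = (V_BB−0.7−V_E)/R_B + (V_CC−0.2−V_E)/R_C, giving V_E = 2.27 V.
I_C = (V_CC − 0.2 − V_E)/R_C = (11.8 − 2.27)/1.8 = 5.3 mA.
Check: I_B = (8.4 − 2.27)/12 = 0.511 mA, and β·I_B = 76.7 mA > I_C, confirming saturation.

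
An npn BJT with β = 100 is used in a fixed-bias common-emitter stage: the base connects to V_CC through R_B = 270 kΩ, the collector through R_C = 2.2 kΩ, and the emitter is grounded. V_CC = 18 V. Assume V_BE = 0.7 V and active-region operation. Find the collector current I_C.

Base loop: V_CC = I_B·R_B + V_BE, so I_B = (18 − 0.7)/270 kΩ = 0.0641 mA.
In the active region I_C = β·I_B = 100 × 0.0641 = 6.41 mA.
Collector loop: V_CE = V_CC − I_C·R_C = 18 − 6.41×2.2 = 3.9 V.
Since V_CE = 3.9 V > V_CE(sat) ≈ 0.2 V, the transistor is in the active region as assumed.

I_C ≈ 6.4 mA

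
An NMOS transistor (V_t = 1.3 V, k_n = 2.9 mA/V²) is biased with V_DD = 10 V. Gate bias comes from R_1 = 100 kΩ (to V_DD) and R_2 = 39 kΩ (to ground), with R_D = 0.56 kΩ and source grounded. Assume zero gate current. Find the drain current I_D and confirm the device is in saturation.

V_G = V_DD·R_2/(R_1+R_2) = 10×39/139 = 2.81 V. With the source grounded, V_GS = V_G = 2.81 V.
Assume saturation: I_D = (k_n/2)(V_GS − V_t)² = (2.9/2)×(2.81 − 1.3)² = 1.45×1.51² = 3.29 mA.
V_DS = V_DD − I_D·R_D = 10 − 3.29×0.56 = 8.16 V.
Saturation requires V_DS ≥ V_GS − V_t = 1.51 V; 8.16 ≥ 1.51 ✓.

I_D ≈ 3.3 mA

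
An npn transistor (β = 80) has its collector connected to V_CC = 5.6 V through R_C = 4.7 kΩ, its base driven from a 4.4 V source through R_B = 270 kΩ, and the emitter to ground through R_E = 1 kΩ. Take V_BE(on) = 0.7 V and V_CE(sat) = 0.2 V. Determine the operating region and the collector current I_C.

Assume active. Base-emitter loop: I_B = (V_BB − V_BE)/(R_B + (β+1)R_E) = (4.4 − 0.7)/(270 + 81×1) = 0.0105 mA.
I_C = β·I_B = 80×0.0105 = 0.843 mA.
V_CE = V_CC − I_C·R_C − I_E·R_E = 5.6 − 0.843×4.7 − 0.854×1 = 0.783 V > V_CE(sat), so the active-region assumption holds.

active; I_C ≈ 0.84 mA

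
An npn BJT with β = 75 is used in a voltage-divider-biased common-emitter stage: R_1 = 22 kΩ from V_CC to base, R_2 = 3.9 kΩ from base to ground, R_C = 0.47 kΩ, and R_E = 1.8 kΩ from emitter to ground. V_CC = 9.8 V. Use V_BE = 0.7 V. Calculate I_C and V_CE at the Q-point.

I_C ≈ 0.42 mA, V_CE ≈ 8.8 V

Thevenize the base divider: V_Th = V_CC·R_2/(R_1+R_2) = 9.8×3.9/25.9 = 1.48 V, R_Th = R_1‖R_2 = 3.31 kΩ.
Base-emitter loop: V_Th = I_B·R_Th + V_BE + (β+1)I_B·R_E, so I_B = (1.48 − 0.7) / (3.31 + 76×1.8) = 0.00554 mA.
I_C = β·I_B = 75×0.00554 = 0.415 mA, and I_E = (β+1)I_B = 0.421 mA.
V_CE = V_CC − I_C·R_C − I_E·R_E = 9.8 − 0.415×0.47 − 0.421×1.8 = 8.85 V.
V_CE = 8.85 V > 0.2 V confirms active-region operation.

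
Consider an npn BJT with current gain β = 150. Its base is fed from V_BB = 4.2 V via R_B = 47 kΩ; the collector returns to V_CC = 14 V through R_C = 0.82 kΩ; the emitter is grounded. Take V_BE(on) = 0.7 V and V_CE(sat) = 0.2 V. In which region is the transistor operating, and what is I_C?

Assume active. Base-emitter loop: I_B = (V_BB − V_BE)/R_B = (4.2 − 0.7)/47 = 0.0745 mA.
I_C = β·I_B = 150×0.0745 = 11.2 mA.
V_CE = V_CC − I_C·R_C = 14 − 11.2×0.82 = 4.84 V > V_CE(sat), so the active-region assumption holds.

active; I_C ≈ 11 mA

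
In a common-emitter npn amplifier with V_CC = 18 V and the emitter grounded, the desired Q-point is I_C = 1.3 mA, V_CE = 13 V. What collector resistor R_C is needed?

R_C ≈ 3.8 kΩ

Collector loop: V_CC = I_C·R_C + V_CE.
R_C = (V_CC − V_CE)/I_C = (18 − 13)/1.3 = 3.85 kΩ.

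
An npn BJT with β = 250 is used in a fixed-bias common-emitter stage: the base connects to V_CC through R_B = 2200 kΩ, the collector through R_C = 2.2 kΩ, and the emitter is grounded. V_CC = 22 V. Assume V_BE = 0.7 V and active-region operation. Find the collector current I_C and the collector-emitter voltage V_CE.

I_C ≈ 2.4 mA, V_CE ≈ 17 V

Base loop: V_CC = I_B·R_B + V_BE, so I_B = (22 − 0.7)/2200 kΩ = 0.00968 mA.
In the active region I_C = β·I_B = 250 × 0.00968 = 2.42 mA.
Collector loop: V_CE = V_CC − I_C·R_C = 22 − 2.42×2.2 = 16.7 V.
Since V_CE = 16.7 V > V_CE(sat) ≈ 0.2 V, the transistor is in the active region as assumed.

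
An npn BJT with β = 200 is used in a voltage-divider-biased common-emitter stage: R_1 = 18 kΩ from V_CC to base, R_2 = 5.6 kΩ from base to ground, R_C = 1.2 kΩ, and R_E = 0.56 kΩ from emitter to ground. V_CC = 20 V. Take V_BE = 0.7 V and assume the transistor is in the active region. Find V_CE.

V_CE ≈ 7.8 V

Thevenize the base divider: V_Th = V_CC·R_2/(R_1+R_2) = 20×5.6/23.6 = 4.75 V, R_Th = R_1‖R_2 = 4.27 kΩ.
Base-emitter loop: V_Th = I_B·R_Th + V_BE + (β+1)I_B·R_E, so I_B = (4.75 − 0.7) / (4.27 + 201×0.56) = 0.0346 mA.
I_C = β·I_B = 200×0.0346 = 6.93 mA, and I_E = (β+1)I_B = 6.96 mA.
V_CE = V_CC − I_C·R_C − I_E·R_E = 20 − 6.93×1.2 − 6.96×0.56 = 7.79 V.
V_CE = 7.79 V > 0.2 V confirms active-region operation.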